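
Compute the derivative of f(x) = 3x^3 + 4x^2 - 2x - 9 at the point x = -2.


Differentiate f(x) = 3x^3 + 4x^2 - 2x - 9 term by term:
f'(x) = 9x^2 + 8x - 2
Substitute x = -2:
f'(-2) = 9 * (-2)^2 + 8 * (-2) - 2
= 36 - 16 - 2
= 18

18


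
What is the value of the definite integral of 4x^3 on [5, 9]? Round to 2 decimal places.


Find the antiderivative of 4x^3:
F(x) = 4/4 * x^4
Apply the Fundamental Theorem of Calculus:
F(9) - F(5)
= 4/4 * 9^4 - 4/4 * 5^4
= 4/4 * (6561 - 625)
= 4/4 * 5936
= 5936 = 5936.00

5936.00


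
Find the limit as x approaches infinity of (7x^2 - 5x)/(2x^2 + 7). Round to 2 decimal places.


For limits at infinity with equal-degree polynomials,
we compare leading coefficients.
Numerator leading term: 7x^2
Denominator leading term: 2x^2
Divide both by x^2:
lim = (7 - 5/x) / (2 + 7/x^2)
As x -> infinity, the 1/x and 1/x^2 terms vanish:
= 7/2 = 3.50

3.50


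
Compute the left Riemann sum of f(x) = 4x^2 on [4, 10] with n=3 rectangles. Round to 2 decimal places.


Left Riemann sum uses left endpoints of each subinterval.
Interval: [4, 10], n = 3
dx = (10 - 4) / 3 = 2
Left endpoints: [4, 6, 8]
f values: [64, 144, 256]
Sum = dx * (sum of f values)
= 2 * 464
= 928 = 928.00

928.00


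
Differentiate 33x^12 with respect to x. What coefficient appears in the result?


We apply the power rule: d/dx [ax^n] = a*n * x^(n-1)
d/dx [33x^12]
= 33 * 12 * x^(12-1)
= 396x^11
The coefficient is 396

396


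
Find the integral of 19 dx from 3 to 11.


The integral of a constant k over [a, b] equals k * (b - a).
integral from 3 to 11 of 19 dx
= 19 * (11 - 3)
= 19 * 8
= 152

152


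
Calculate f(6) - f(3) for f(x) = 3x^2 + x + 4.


Net change = f(b) - f(a)
f(x) = 3x^2 + x + 4
Compute f(6):
f(6) = 3 * 6^2 + 1 * 6 + 4
= 108 + 6 + 4
= 118
Compute f(3):
f(3) = 3 * 3^2 + 1 * 3 + 4
= 27 + 3 + 4
= 34
Net change = 118 - 34 = 84

84


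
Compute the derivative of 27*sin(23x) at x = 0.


Apply the chain rule to differentiate 27*sin(23x):
d/dx [27*sin(23x)]
= 27 * cos(23x) * d/dx(23x)
= 27 * 23 * cos(23x)
= 621 * cos(23x)
Evaluate at x = 0:
= 621 * cos(0)
= 621 * 1
= 621

621


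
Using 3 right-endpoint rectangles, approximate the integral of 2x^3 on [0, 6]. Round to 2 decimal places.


Right Riemann sum uses right endpoints of each subinterval.
Interval: [0, 6], n = 3
dx = (6 - 0) / 3 = 2
Right endpoints: [2, 4, 6]
f values: [16, 128, 432]
Sum = dx * (sum of f values)
= 2 * 576
= 1152 = 1152.00

1152.00


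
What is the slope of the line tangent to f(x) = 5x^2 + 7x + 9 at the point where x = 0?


The slope of the tangent line equals f'(x) at the point.
f(x) = 5x^2 + 7x + 9
f'(x) = 10x + 7
At x = 0:
f'(0) = 10 * 0 + 7
= 0 + 7
= 7

7


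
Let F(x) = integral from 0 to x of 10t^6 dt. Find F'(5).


By the Fundamental Theorem of Calculus (Part 1):
If F(x) = integral from 0 to x of f(t) dt, then F'(x) = f(x)
Here f(t) = 10t^6
So F'(x) = 10x^6
Evaluate at x = 5:
F'(5) = 10 * 5^6
= 10 * 15625
= 156250

156250


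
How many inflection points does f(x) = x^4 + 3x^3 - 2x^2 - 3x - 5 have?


Inflection points occur where f''(x) = 0 and concavity changes.
f(x) = x^4 + 3x^3 - 2x^2 - 3x - 5
f'(x) = 4x^3 + 9x^2 - 4x - 3
f''(x) = 12x^2 + 18x - 4
This is a quadratic in x. Use the discriminant to count real roots.
Discriminant = (18)^2 - 4 * 12 * (-4)
= 324 - (-192)
= 516
Since discriminant > 0, f''(x) = 0 has 2 distinct real solutions.
A quadratic with two distinct real roots changes sign at each root, so concavity changes at both.
Number of inflection points: 2

2


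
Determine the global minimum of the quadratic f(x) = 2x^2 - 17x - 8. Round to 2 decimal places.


For a quadratic f(x) = ax^2 + bx + c with a > 0, the minimum is at the vertex.
Vertex x-coordinate: x = -b/(2a)
x = -(-17) / (2 * 2)
x = 17/4
Substitute back to find the minimum value:
f(17/4) = 2 * (17/4)^2 - 17 * (17/4) - 8
= 289/8 - 289/4 - 8
= -353/8 ≈ -44.13

-44.13


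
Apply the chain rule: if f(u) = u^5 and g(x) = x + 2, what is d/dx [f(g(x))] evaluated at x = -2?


Using the chain rule: (f(g(x)))' = f'(g(x)) * g'(x)
First, find g(-2):
g(-2) = 1 * (-2) + 2 = 0
Next, f'(u) = 5u^4
And g'(x) = 1
So f'(g(-2)) * g'(-2)
= 5 * 0^4 * 1
= 5 * 0 * 1
= 0

0


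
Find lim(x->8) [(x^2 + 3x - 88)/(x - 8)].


Direct substitution gives 0/0, so we factor the numerator.
Factor: (x^2 + 3x - 88) = (x - 8)(x + 11)
Cancel the common factor (x - 8):
(x^2 + 3x - 88)/(x - 8) = (x + 11)
Now substitute x = 8:
= (8) - (-11) = 19

19


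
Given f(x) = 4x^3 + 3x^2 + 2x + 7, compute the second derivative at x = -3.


First derivative:
f'(x) = 12x^2 + 6x + 2
Second derivative:
f''(x) = 24x + 6
Substitute x = -3:
f''(-3) = 24 * (-3) + 6
= -72 + 6
= -66

-66


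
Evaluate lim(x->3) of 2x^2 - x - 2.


Since polynomials are continuous, we use direct substitution.
lim(x->3) of 2x^2 - x - 2
= 2 * 3^2 - 1 * 3 - 2
= 18 - 3 - 2
= 13

13


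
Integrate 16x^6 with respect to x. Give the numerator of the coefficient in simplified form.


Apply the power rule for integration:
integral of ax^n dx = a/(n+1) * x^(n+1) + C
integral of 16x^6 dx
= 16/7 * x^7 + C
The coefficient in lowest terms is 16/7, and its numerator is 16

16


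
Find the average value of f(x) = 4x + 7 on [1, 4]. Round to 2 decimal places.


Average value = 1/(b-a) * integral from a to b of f(x) dx
First compute the integral of 4x + 7:
F(x) = 2x^2 + 7x
F(4) = 2 * 16 + 7 * 4 = 60
F(1) = 2 * 1 + 7 * 1 = 9
Integral = 60 - 9 = 51
Average = 51 / (4 - 1) = 51 / 3
= 17 = 17.00

17.00


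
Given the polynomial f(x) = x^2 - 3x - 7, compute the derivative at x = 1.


Differentiate term by term using power and sum rules:
f(x) = x^2 - 3x - 7
f'(x) = 2x - 3
Substitute x = 1:
f'(1) = 2 * 1 - 3
= 2 - 3
= -1

-1


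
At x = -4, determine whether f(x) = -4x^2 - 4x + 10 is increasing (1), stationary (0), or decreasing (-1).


Compute f'(x) to determine behavior:
f'(x) = -8x - 4
f'(-4) = -8 * (-4) - 4
= 32 - 4
= 28
Since f'(-4) > 0, the function is increasing (1)

1


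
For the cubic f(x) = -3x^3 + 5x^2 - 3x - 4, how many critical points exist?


Find where f'(x) = 0:
f(x) = -3x^3 + 5x^2 - 3x - 4
f'(x) = -9x^2 + 10x - 3
This is a quadratic in x. Use the discriminant to count real roots.
Discriminant = (10)^2 - 4 * (-9) * (-3)
= 100 - 108
= -8
Since discriminant < 0, f'(x) = 0 has no real solutions.
Number of critical points: 0

0


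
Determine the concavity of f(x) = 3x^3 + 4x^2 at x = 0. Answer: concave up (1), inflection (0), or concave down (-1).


Concavity is determined by the sign of f''(x).
f(x) = 3x^3 + 4x^2
f'(x) = 9x^2 + 8x
f''(x) = 18x + 8
f''(0) = 18 * 0 + 8
= 0 + 8
= 8
Since f''(0) > 0, the function is concave up (1)

1


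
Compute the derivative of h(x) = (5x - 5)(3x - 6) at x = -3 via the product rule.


Let u(x) = 5x - 5 and v(x) = 3x - 6
u'(x) = 5
v'(x) = 3
Product rule: h'(x) = u'(x)*v(x) + u(x)*v'(x)
= 5 * (3x - 6) + (5x - 5) * 3
At x = -3:
u(-3) = 5 * (-3) - 5 = -20
v(-3) = 3 * (-3) - 6 = -15
h'(-3) = 5 * (-15) + (-20) * 3
= -75 - 60
= -135

-135


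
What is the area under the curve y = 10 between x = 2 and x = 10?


The area under a constant function y = 10 is a rectangle.
Width = 10 - 2 = 8
Height = 10
Area = width * height
= 8 * 10
= 80

80


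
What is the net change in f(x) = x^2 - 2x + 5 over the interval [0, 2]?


Net change = f(b) - f(a)
f(x) = x^2 - 2x + 5
Compute f(2):
f(2) = 1 * 2^2 - 2 * 2 + 5
= 4 - 4 + 5
= 5
Compute f(0):
f(0) = 1 * 0^2 - 2 * 0 + 5
= 0 + 0 + 5
= 5
Net change = 5 - 5 = 0

0


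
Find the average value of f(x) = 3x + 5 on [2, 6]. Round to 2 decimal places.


Average value = 1/(b-a) * integral from a to b of f(x) dx
First compute the integral of 3x + 5:
F(x) = (3/2)x^2 + 5x
F(6) = 3/2 * 36 + 5 * 6 = 84
F(2) = 3/2 * 4 + 5 * 2 = 16
Integral = 84 - 16 = 68
Average = 68 / (6 - 2) = 68 / 4
= 17 = 17.00

17.00


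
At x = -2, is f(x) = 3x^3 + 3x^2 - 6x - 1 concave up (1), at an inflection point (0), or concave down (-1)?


Concavity is determined by the sign of f''(x).
f(x) = 3x^3 + 3x^2 - 6x - 1
f'(x) = 9x^2 + 6x - 6
f''(x) = 18x + 6
f''(-2) = 18 * (-2) + 6
= -36 + 6
= -30
Since f''(-2) < 0, the function is concave down (-1)

-1


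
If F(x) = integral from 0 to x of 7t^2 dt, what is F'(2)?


By the Fundamental Theorem of Calculus (Part 1):
If F(x) = integral from 0 to x of f(t) dt, then F'(x) = f(x)
Here f(t) = 7t^2
So F'(x) = 7x^2
Evaluate at x = 2:
F'(2) = 7 * 2^2
= 7 * 4
= 28

28


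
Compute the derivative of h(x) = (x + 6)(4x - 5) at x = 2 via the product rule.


Let u(x) = x + 6 and v(x) = 4x - 5
u'(x) = 1
v'(x) = 4
Product rule: h'(x) = u'(x)*v(x) + u(x)*v'(x)
= 1 * (4x - 5) + (x + 6) * 4
At x = 2:
u(2) = 1 * 2 + 6 = 8
v(2) = 4 * 2 - 5 = 3
h'(2) = 1 * 3 + 8 * 4
= 3 + 32
= 35

35


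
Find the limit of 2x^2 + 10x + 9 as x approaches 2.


Since polynomials are continuous, we use direct substitution.
lim(x->2) of 2x^2 + 10x + 9
= 2 * 2^2 + 10 * 2 + 9
= 8 + 20 + 9
= 37

37


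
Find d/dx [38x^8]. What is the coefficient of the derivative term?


We apply the power rule: d/dx [ax^n] = a*n * x^(n-1)
d/dx [38x^8]
= 38 * 8 * x^(8-1)
= 304x^7
The coefficient is 304

304


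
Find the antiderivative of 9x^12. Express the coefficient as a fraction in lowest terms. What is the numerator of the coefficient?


Apply the power rule for integration:
integral of ax^n dx = a/(n+1) * x^(n+1) + C
integral of 9x^12 dx
= 9/13 * x^13 + C
The coefficient in lowest terms is 9/13, and its numerator is 9

9


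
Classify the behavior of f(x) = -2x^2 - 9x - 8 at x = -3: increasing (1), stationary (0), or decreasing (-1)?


Compute f'(x) to determine behavior:
f'(x) = -4x - 9
f'(-3) = -4 * (-3) - 9
= 12 - 9
= 3
Since f'(-3) > 0, the function is increasing (1)

1


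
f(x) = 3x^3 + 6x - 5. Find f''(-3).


First derivative:
f'(x) = 9x^2 + 6
Second derivative:
f''(x) = 18x
Substitute x = -3:
f''(-3) = 18 * (-3) + 0
= -54 + 0
= -54

-54


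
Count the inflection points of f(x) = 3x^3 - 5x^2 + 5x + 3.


Inflection points occur where f''(x) = 0 and concavity changes.
f(x) = 3x^3 - 5x^2 + 5x + 3
f'(x) = 9x^2 - 10x + 5
f''(x) = 18x - 10
Set f''(x) = 0:
18x - 10 = 0
x = 10 / 18 = 5/9
Since f''(x) is linear (degree 1), it changes sign at this point.
Therefore there is exactly 1 inflection point.

1


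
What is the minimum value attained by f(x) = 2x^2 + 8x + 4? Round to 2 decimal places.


For a quadratic f(x) = ax^2 + bx + c with a > 0, the minimum is at the vertex.
Vertex x-coordinate: x = -b/(2a)
x = -(8) / (2 * 2)
x = -8/4 = -2
Substitute back to find the minimum value:
f(-2) = 2 * (-2)^2 + 8 * (-2) + 4
= 8 - 16 + 4
= -4 = -4.00

-4.00


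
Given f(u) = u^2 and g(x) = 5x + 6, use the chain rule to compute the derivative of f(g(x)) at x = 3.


Using the chain rule: (f(g(x)))' = f'(g(x)) * g'(x)
First, find g(3):
g(3) = 5 * 3 + 6 = 21
Next, f'(u) = 2u
And g'(x) = 5
So f'(g(3)) * g'(3)
= 2 * 21 * 5
= 210

210


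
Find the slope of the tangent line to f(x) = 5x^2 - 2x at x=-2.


The slope of the tangent line equals f'(x) at the point.
f(x) = 5x^2 - 2x
f'(x) = 10x - 2
At x = -2:
f'(-2) = 10 * (-2) - 2
= -20 - 2
= -22

-22


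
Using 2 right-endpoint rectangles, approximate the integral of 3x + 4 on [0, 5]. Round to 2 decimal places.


Right Riemann sum uses right endpoints of each subinterval.
Interval: [0, 5], n = 2
dx = (5 - 0) / 2 = 5/2
Right endpoints: [5/2, 5]
f values: [23/2, 19]
Sum = dx * (sum of f values)
= 5/2 * 61/2
= 305/4 = 76.25

76.25


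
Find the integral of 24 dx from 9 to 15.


The integral of a constant k over [a, b] equals k * (b - a).
integral from 9 to 15 of 24 dx
= 24 * (15 - 9)
= 24 * 6
= 144

144


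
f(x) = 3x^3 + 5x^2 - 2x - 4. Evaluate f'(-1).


Differentiate f(x) = 3x^3 + 5x^2 - 2x - 4 term by term:
f'(x) = 9x^2 + 10x - 2
Substitute x = -1:
f'(-1) = 9 * (-1)^2 + 10 * (-1) - 2
= 9 - 10 - 2
= -3

-3


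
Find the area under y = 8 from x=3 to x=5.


The area under a constant function y = 8 is a rectangle.
Width = 5 - 3 = 2
Height = 8
Area = width * height
= 2 * 8
= 16

16


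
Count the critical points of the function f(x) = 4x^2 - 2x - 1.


Find where f'(x) = 0:
f'(x) = 8x - 2
Set f'(x) = 0:
8x - 2 = 0
x = 2 / 8 = 1/4
This is a linear equation in x, so there is exactly one solution.
Number of critical points: 1

1


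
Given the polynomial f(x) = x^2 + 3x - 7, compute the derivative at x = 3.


Differentiate term by term using power and sum rules:
f(x) = x^2 + 3x - 7
f'(x) = 2x + 3
Substitute x = 3:
f'(3) = 2 * 3 + 3
= 6 + 3
= 9

9


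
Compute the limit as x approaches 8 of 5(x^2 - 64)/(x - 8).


Direct substitution gives 0/0, so we factor the numerator.
Factor: 5(x^2 - 64) = 5 * (x - 8)(x + 8)
Cancel the common factor (x - 8):
5(x^2 - 64)/(x - 8) = 5 * (x + 8)
Now substitute x = 8:
= 5 * (8 + 8) = 80

80


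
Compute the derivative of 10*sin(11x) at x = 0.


Apply the chain rule to differentiate 10*sin(11x):
d/dx [10*sin(11x)]
= 10 * cos(11x) * d/dx(11x)
= 10 * 11 * cos(11x)
= 110 * cos(11x)
Evaluate at x = 0:
= 110 * cos(0)
= 110 * 1
= 110

110


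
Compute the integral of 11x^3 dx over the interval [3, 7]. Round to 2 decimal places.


Find the antiderivative of 11x^3:
F(x) = 11/4 * x^4
Apply the Fundamental Theorem of Calculus:
F(7) - F(3)
= 11/4 * 7^4 - 11/4 * 3^4
= 11/4 * (2401 - 81)
= 11/4 * 2320
= 6380 = 6380.00

6380.00


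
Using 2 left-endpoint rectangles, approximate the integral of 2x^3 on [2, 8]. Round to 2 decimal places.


Left Riemann sum uses left endpoints of each subinterval.
Interval: [2, 8], n = 2
dx = (8 - 2) / 2 = 3
Left endpoints: [2, 5]
f values: [16, 250]
Sum = dx * (sum of f values)
= 3 * 266
= 798 = 798.00

798.00


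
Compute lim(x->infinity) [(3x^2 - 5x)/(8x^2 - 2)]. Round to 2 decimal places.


For limits at infinity with equal-degree polynomials,
we compare leading coefficients.
Numerator leading term: 3x^2
Denominator leading term: 8x^2
Divide both by x^2:
lim = (3 - 5/x) / (8 - 2/x^2)
As x -> infinity, the 1/x and 1/x^2 terms vanish:
= 3/8 ≈ 0.38

0.38


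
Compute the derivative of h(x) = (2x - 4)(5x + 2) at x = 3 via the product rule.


Let u(x) = 2x - 4 and v(x) = 5x + 2
u'(x) = 2
v'(x) = 5
Product rule: h'(x) = u'(x)*v(x) + u(x)*v'(x)
= 2 * (5x + 2) + (2x - 4) * 5
At x = 3:
u(3) = 2 * 3 - 4 = 2
v(3) = 5 * 3 + 2 = 17
h'(3) = 2 * 17 + 2 * 5
= 34 + 10
= 44

44


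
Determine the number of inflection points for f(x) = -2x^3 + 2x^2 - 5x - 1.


Inflection points occur where f''(x) = 0 and concavity changes.
f(x) = -2x^3 + 2x^2 - 5x - 1
f'(x) = -6x^2 + 4x - 5
f''(x) = -12x + 4
Set f''(x) = 0:
-12x + 4 = 0
x = -4 / (-12) = 1/3
Since f''(x) is linear (degree 1), it changes sign at this point.
Therefore there is exactly 1 inflection point.

1


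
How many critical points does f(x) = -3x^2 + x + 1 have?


Find where f'(x) = 0:
f'(x) = -6x + 1
Set f'(x) = 0:
-6x + 1 = 0
x = -1 / (-6) = 1/6
This is a linear equation in x, so there is exactly one solution.
Number of critical points: 1

1


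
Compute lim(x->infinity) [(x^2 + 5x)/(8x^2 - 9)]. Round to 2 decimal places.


For limits at infinity with equal-degree polynomials,
we compare leading coefficients.
Numerator leading term: x^2
Denominator leading term: 8x^2
Divide both by x^2:
lim = (1 + 5/x) / (8 - 9/x^2)
As x -> infinity, the 1/x and 1/x^2 terms vanish:
= 1/8 ≈ 0.13

0.13


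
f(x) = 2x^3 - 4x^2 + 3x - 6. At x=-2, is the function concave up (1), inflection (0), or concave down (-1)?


Concavity is determined by the sign of f''(x).
f(x) = 2x^3 - 4x^2 + 3x - 6
f'(x) = 6x^2 - 8x + 3
f''(x) = 12x - 8
f''(-2) = 12 * (-2) - 8
= -24 - 8
= -32
Since f''(-2) < 0, the function is concave down (-1)

-1


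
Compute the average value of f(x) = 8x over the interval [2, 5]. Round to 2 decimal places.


Average value = 1/(b-a) * integral from a to b of f(x) dx
First compute the integral of 8x:
F(x) = 4x^2
F(5) = 4 * 25 + 0 * 5 = 100
F(2) = 4 * 4 + 0 * 2 = 16
Integral = 100 - 16 = 84
Average = 84 / (5 - 2) = 84 / 3
= 28 = 28.00

28.00


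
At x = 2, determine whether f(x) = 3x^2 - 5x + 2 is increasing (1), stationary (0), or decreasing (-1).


Compute f'(x) to determine behavior:
f'(x) = 6x - 5
f'(2) = 6 * 2 - 5
= 12 - 5
= 7
Since f'(2) > 0, the function is increasing (1)

1


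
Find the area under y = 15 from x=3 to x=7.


The area under a constant function y = 15 is a rectangle.
Width = 7 - 3 = 4
Height = 15
Area = width * height
= 4 * 15
= 60

60


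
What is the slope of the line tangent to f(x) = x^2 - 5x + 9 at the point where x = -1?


The slope of the tangent line equals f'(x) at the point.
f(x) = x^2 - 5x + 9
f'(x) = 2x - 5
At x = -1:
f'(-1) = 2 * (-1) - 5
= -2 - 5
= -7

-7


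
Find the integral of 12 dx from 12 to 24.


The integral of a constant k over [a, b] equals k * (b - a).
integral from 12 to 24 of 12 dx
= 12 * (24 - 12)
= 12 * 12
= 144

144


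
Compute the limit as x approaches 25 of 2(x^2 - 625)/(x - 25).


Direct substitution gives 0/0, so we factor the numerator.
Factor: 2(x^2 - 625) = 2 * (x - 25)(x + 25)
Cancel the common factor (x - 25):
2(x^2 - 625)/(x - 25) = 2 * (x + 25)
Now substitute x = 25:
= 2 * (25 + 25) = 100

100


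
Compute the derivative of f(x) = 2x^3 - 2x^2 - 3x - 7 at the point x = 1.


Differentiate f(x) = 2x^3 - 2x^2 - 3x - 7 term by term:
f'(x) = 6x^2 - 4x - 3
Substitute x = 1:
f'(1) = 6 * 1^2 - 4 * 1 - 3
= 6 - 4 - 3
= -1

-1


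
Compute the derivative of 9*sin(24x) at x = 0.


Apply the chain rule to differentiate 9*sin(24x):
d/dx [9*sin(24x)]
= 9 * cos(24x) * d/dx(24x)
= 9 * 24 * cos(24x)
= 216 * cos(24x)
Evaluate at x = 0:
= 216 * cos(0)
= 216 * 1
= 216

216


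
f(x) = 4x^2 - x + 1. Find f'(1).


Differentiate term by term using power and sum rules:
f(x) = 4x^2 - x + 1
f'(x) = 8x - 1
Substitute x = 1:
f'(1) = 8 * 1 - 1
= 8 - 1
= 7

7


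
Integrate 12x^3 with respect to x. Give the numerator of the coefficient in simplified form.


Apply the power rule for integration:
integral of ax^n dx = a/(n+1) * x^(n+1) + C
integral of 12x^3 dx
= 12/4 * x^4 + C
= 3 * x^4 + C
The coefficient in lowest terms is 3 = 3/1, so its numerator is 3

3


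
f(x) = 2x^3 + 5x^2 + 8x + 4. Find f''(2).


First derivative:
f'(x) = 6x^2 + 10x + 8
Second derivative:
f''(x) = 12x + 10
Substitute x = 2:
f''(2) = 12 * 2 + 10
= 24 + 10
= 34

34


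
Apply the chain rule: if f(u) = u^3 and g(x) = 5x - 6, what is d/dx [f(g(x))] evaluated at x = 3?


Using the chain rule: (f(g(x)))' = f'(g(x)) * g'(x)
First, find g(3):
g(3) = 5 * 3 - 6 = 9
Next, f'(u) = 3u^2
And g'(x) = 5
So f'(g(3)) * g'(3)
= 3 * 9^2 * 5
= 3 * 81 * 5
= 1215

1215


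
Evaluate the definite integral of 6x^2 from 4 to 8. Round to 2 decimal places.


Find the antiderivative of 6x^2:
F(x) = 6/3 * x^3
Apply the Fundamental Theorem of Calculus:
F(8) - F(4)
= 6/3 * 8^3 - 6/3 * 4^3
= 6/3 * (512 - 64)
= 6/3 * 448
= 896 = 896.00

896.00


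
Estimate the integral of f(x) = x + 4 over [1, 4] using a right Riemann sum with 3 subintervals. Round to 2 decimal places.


Right Riemann sum uses right endpoints of each subinterval.
Interval: [1, 4], n = 3
dx = (4 - 1) / 3 = 1
Right endpoints: [2, 3, 4]
f values: [6, 7, 8]
Sum = dx * (sum of f values)
= 1 * 21
= 21 = 21.00

21.00


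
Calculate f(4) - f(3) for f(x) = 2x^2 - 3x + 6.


Net change = f(b) - f(a)
f(x) = 2x^2 - 3x + 6
Compute f(4):
f(4) = 2 * 4^2 - 3 * 4 + 6
= 32 - 12 + 6
= 26
Compute f(3):
f(3) = 2 * 3^2 - 3 * 3 + 6
= 18 - 9 + 6
= 15
Net change = 26 - 15 = 11

11


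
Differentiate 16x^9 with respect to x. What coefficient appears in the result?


We apply the power rule: d/dx [ax^n] = a*n * x^(n-1)
d/dx [16x^9]
= 16 * 9 * x^(9-1)
= 144x^8
The coefficient is 144

144


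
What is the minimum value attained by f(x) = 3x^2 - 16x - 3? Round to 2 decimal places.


For a quadratic f(x) = ax^2 + bx + c with a > 0, the minimum is at the vertex.
Vertex x-coordinate: x = -b/(2a)
x = -(-16) / (2 * 3)
x = 16/6 = 8/3
Substitute back to find the minimum value:
f(8/3) = 3 * (8/3)^2 - 16 * (8/3) - 3
= 64/3 - 128/3 - 3
= -73/3 ≈ -24.33

-24.33


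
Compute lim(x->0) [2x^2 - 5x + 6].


Since polynomials are continuous, we use direct substitution.
lim(x->0) of 2x^2 - 5x + 6
= 2 * 0^2 - 5 * 0 + 6
= 0 + 0 + 6
= 6

6


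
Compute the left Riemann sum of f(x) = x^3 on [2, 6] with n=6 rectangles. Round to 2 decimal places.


Left Riemann sum uses left endpoints of each subinterval.
Interval: [2, 6], n = 6
dx = (6 - 2) / 6 = 2/3
Left endpoints: [2, 8/3, 10/3, 4, 14/3, 16/3]
f values: [8, 512/27, 1000/27, 64, 2744/27, 4096/27]
Sum = dx * (sum of f values)
= 2/3 * 1144/3
= 2288/9 ≈ 254.22

254.22


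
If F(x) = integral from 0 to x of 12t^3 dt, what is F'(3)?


By the Fundamental Theorem of Calculus (Part 1):
If F(x) = integral from 0 to x of f(t) dt, then F'(x) = f(x)
Here f(t) = 12t^3
So F'(x) = 12x^3
Evaluate at x = 3:
F'(3) = 12 * 3^3
= 12 * 27
= 324

324


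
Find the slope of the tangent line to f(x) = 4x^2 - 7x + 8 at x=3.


The slope of the tangent line equals f'(x) at the point.
f(x) = 4x^2 - 7x + 8
f'(x) = 8x - 7
At x = 3:
f'(3) = 8 * 3 - 7
= 24 - 7
= 17

17


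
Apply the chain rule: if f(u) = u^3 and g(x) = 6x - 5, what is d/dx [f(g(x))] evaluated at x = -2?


Using the chain rule: (f(g(x)))' = f'(g(x)) * g'(x)
First, find g(-2):
g(-2) = 6 * (-2) - 5 = -17
Next, f'(u) = 3u^2
And g'(x) = 6
So f'(g(-2)) * g'(-2)
= 3 * (-17)^2 * 6
= 3 * 289 * 6
= 5202

5202


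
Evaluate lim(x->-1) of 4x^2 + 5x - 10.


Since polynomials are continuous, we use direct substitution.
lim(x->-1) of 4x^2 + 5x - 10
= 4 * (-1)^2 + 5 * (-1) - 10
= 4 - 5 - 10
= -11

-11


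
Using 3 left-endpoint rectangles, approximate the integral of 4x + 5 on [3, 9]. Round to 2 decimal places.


Left Riemann sum uses left endpoints of each subinterval.
Interval: [3, 9], n = 3
dx = (9 - 3) / 3 = 2
Left endpoints: [3, 5, 7]
f values: [17, 25, 33]
Sum = dx * (sum of f values)
= 2 * 75
= 150 = 150.00

150.00


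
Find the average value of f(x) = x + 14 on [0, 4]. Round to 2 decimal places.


Average value = 1/(b-a) * integral from a to b of f(x) dx
First compute the integral of x + 14:
F(x) = (1/2)x^2 + 14x
F(4) = 1/2 * 16 + 14 * 4 = 64
F(0) = 1/2 * 0 + 14 * 0 = 0
Integral = 64 - 0 = 64
Average = 64 / (4 - 0) = 64 / 4
= 16 = 16.00

16.00


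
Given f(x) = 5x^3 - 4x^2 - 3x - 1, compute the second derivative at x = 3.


First derivative:
f'(x) = 15x^2 - 8x - 3
Second derivative:
f''(x) = 30x - 8
Substitute x = 3:
f''(3) = 30 * 3 - 8
= 90 - 8
= 82

82


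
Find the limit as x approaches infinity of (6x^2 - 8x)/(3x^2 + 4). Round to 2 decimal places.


For limits at infinity with equal-degree polynomials,
we compare leading coefficients.
Numerator leading term: 6x^2
Denominator leading term: 3x^2
Divide both by x^2:
lim = (6 - 8/x) / (3 + 4/x^2)
As x -> infinity, the 1/x and 1/x^2 terms vanish:
= 6/3 = 2 = 2.00

2.00


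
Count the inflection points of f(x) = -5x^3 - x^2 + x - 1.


Inflection points occur where f''(x) = 0 and concavity changes.
f(x) = -5x^3 - x^2 + x - 1
f'(x) = -15x^2 - 2x + 1
f''(x) = -30x - 2
Set f''(x) = 0:
-30x - 2 = 0
x = 2 / (-30) = -1/15
Since f''(x) is linear (degree 1), it changes sign at this point.
Therefore there is exactly 1 inflection point.

1


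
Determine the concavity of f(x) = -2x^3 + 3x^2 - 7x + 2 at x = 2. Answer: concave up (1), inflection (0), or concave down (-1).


Concavity is determined by the sign of f''(x).
f(x) = -2x^3 + 3x^2 - 7x + 2
f'(x) = -6x^2 + 6x - 7
f''(x) = -12x + 6
f''(2) = -12 * 2 + 6
= -24 + 6
= -18
Since f''(2) < 0, the function is concave down (-1)

-1


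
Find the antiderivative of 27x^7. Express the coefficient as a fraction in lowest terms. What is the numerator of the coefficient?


Apply the power rule for integration:
integral of ax^n dx = a/(n+1) * x^(n+1) + C
integral of 27x^7 dx
= 27/8 * x^8 + C
The coefficient in lowest terms is 27/8, and its numerator is 27

27


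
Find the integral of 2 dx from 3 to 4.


The integral of a constant k over [a, b] equals k * (b - a).
integral from 3 to 4 of 2 dx
= 2 * (4 - 3)
= 2 * 1
= 2

2


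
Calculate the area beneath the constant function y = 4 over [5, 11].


The area under a constant function y = 4 is a rectangle.
Width = 11 - 5 = 6
Height = 4
Area = width * height
= 6 * 4
= 24

24


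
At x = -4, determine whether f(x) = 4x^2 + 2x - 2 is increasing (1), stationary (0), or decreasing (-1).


Compute f'(x) to determine behavior:
f'(x) = 8x + 2
f'(-4) = 8 * (-4) + 2
= -32 + 2
= -30
Since f'(-4) < 0, the function is decreasing (-1)

-1


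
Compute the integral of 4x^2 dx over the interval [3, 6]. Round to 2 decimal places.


Find the antiderivative of 4x^2:
F(x) = 4/3 * x^3
Apply the Fundamental Theorem of Calculus:
F(6) - F(3)
= 4/3 * 6^3 - 4/3 * 3^3
= 4/3 * (216 - 27)
= 4/3 * 189
= 252 = 252.00

252.00


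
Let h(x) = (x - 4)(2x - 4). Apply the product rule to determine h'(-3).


Let u(x) = x - 4 and v(x) = 2x - 4
u'(x) = 1
v'(x) = 2
Product rule: h'(x) = u'(x)*v(x) + u(x)*v'(x)
= 1 * (2x - 4) + (x - 4) * 2
At x = -3:
u(-3) = 1 * (-3) - 4 = -7
v(-3) = 2 * (-3) - 4 = -10
h'(-3) = 1 * (-10) + (-7) * 2
= -10 - 14
= -24

-24


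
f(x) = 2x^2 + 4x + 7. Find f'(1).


Differentiate term by term using power and sum rules:
f(x) = 2x^2 + 4x + 7
f'(x) = 4x + 4
Substitute x = 1:
f'(1) = 4 * 1 + 4
= 4 + 4
= 8

8


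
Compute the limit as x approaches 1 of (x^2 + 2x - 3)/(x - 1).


Direct substitution gives 0/0, so we factor the numerator.
Factor: (x^2 + 2x - 3) = (x - 1)(x + 3)
Cancel the common factor (x - 1):
(x^2 + 2x - 3)/(x - 1) = (x + 3)
Now substitute x = 1:
= (1) - (-3) = 4

4


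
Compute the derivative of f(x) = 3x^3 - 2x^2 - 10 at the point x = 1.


Differentiate f(x) = 3x^3 - 2x^2 - 10 term by term:
f'(x) = 9x^2 - 4x
Substitute x = 1:
f'(1) = 9 * 1^2 - 4 * 1 + 0
= 9 - 4 + 0
= 5

5


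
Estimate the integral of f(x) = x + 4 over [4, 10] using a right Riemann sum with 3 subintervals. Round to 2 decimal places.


Right Riemann sum uses right endpoints of each subinterval.
Interval: [4, 10], n = 3
dx = (10 - 4) / 3 = 2
Right endpoints: [6, 8, 10]
f values: [10, 12, 14]
Sum = dx * (sum of f values)
= 2 * 36
= 72 = 72.00

72.00


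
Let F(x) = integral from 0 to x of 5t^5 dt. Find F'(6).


By the Fundamental Theorem of Calculus (Part 1):
If F(x) = integral from 0 to x of f(t) dt, then F'(x) = f(x)
Here f(t) = 5t^5
So F'(x) = 5x^5
Evaluate at x = 6:
F'(6) = 5 * 6^5
= 5 * 7776
= 38880

38880


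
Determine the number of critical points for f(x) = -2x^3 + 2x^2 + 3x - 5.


Find where f'(x) = 0:
f(x) = -2x^3 + 2x^2 + 3x - 5
f'(x) = -6x^2 + 4x + 3
This is a quadratic in x. Use the discriminant to count real roots.
Discriminant = (4)^2 - 4 * (-6) * 3
= 16 - (-72)
= 88
Since discriminant > 0, f'(x) = 0 has 2 real solutions.
Number of critical points: 2

2


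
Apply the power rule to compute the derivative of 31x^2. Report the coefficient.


We apply the power rule: d/dx [ax^n] = a*n * x^(n-1)
d/dx [31x^2]
= 31 * 2 * x^(2-1)
= 62x
The coefficient is 62

62


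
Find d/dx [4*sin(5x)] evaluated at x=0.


Apply the chain rule to differentiate 4*sin(5x):
d/dx [4*sin(5x)]
= 4 * cos(5x) * d/dx(5x)
= 4 * 5 * cos(5x)
= 20 * cos(5x)
Evaluate at x = 0:
= 20 * cos(0)
= 20 * 1
= 20

20


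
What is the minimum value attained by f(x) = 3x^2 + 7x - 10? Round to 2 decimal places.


For a quadratic f(x) = ax^2 + bx + c with a > 0, the minimum is at the vertex.
Vertex x-coordinate: x = -b/(2a)
x = -(7) / (2 * 3)
x = -7/6
Substitute back to find the minimum value:
f(-7/6) = 3 * (-7/6)^2 + 7 * (-7/6) - 10
= 49/12 - 49/6 - 10
= -169/12 ≈ -14.08

-14.08


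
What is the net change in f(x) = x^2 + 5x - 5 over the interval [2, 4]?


Net change = f(b) - f(a)
f(x) = x^2 + 5x - 5
Compute f(4):
f(4) = 1 * 4^2 + 5 * 4 - 5
= 16 + 20 - 5
= 31
Compute f(2):
f(2) = 1 * 2^2 + 5 * 2 - 5
= 4 + 10 - 5
= 9
Net change = 31 - 9 = 22

22


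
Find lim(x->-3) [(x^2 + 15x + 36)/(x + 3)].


Direct substitution gives 0/0, so we factor the numerator.
Factor: (x^2 + 15x + 36) = (x + 3)(x + 12)
Cancel the common factor (x + 3):
(x^2 + 15x + 36)/(x + 3) = (x + 12)
Now substitute x = -3:
= (-3) - (-12) = 9

9


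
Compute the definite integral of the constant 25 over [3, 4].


The integral of a constant k over [a, b] equals k * (b - a).
integral from 3 to 4 of 25 dx
= 25 * (4 - 3)
= 25 * 1
= 25

25


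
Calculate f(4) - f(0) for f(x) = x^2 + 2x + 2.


Net change = f(b) - f(a)
f(x) = x^2 + 2x + 2
Compute f(4):
f(4) = 1 * 4^2 + 2 * 4 + 2
= 16 + 8 + 2
= 26
Compute f(0):
f(0) = 1 * 0^2 + 2 * 0 + 2
= 0 + 0 + 2
= 2
Net change = 26 - 2 = 24

24


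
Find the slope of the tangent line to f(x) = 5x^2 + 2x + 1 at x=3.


The slope of the tangent line equals f'(x) at the point.
f(x) = 5x^2 + 2x + 1
f'(x) = 10x + 2
At x = 3:
f'(3) = 10 * 3 + 2
= 30 + 2
= 32

32


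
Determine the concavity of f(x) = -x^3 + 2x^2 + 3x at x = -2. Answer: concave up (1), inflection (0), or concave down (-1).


Concavity is determined by the sign of f''(x).
f(x) = -x^3 + 2x^2 + 3x
f'(x) = -3x^2 + 4x + 3
f''(x) = -6x + 4
f''(-2) = -6 * (-2) + 4
= 12 + 4
= 16
Since f''(-2) > 0, the function is concave up (1)

1


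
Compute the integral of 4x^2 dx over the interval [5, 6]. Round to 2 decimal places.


Find the antiderivative of 4x^2:
F(x) = 4/3 * x^3
Apply the Fundamental Theorem of Calculus:
F(6) - F(5)
= 4/3 * 6^3 - 4/3 * 5^3
= 4/3 * (216 - 125)
= 4/3 * 91
= 364/3 ≈ 121.33

121.33


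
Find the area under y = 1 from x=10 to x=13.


The area under a constant function y = 1 is a rectangle.
Width = 13 - 10 = 3
Height = 1
Area = width * height
= 3 * 1
= 3

3


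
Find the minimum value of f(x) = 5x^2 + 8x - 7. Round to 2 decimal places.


For a quadratic f(x) = ax^2 + bx + c with a > 0, the minimum is at the vertex.
Vertex x-coordinate: x = -b/(2a)
x = -(8) / (2 * 5)
x = -8/10 = -4/5
Substitute back to find the minimum value:
f(-4/5) = 5 * (-4/5)^2 + 8 * (-4/5) - 7
= 16/5 - 32/5 - 7
= -51/5 = -10.20

-10.20


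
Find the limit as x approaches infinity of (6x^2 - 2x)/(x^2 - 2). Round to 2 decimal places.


For limits at infinity with equal-degree polynomials,
we compare leading coefficients.
Numerator leading term: 6x^2
Denominator leading term: x^2
Divide both by x^2:
lim = (6 - 2/x) / (1 - 2/x^2)
As x -> infinity, the 1/x and 1/x^2 terms vanish:
= 6/1 = 6 = 6.00

6.00


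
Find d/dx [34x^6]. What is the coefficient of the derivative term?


We apply the power rule: d/dx [ax^n] = a*n * x^(n-1)
d/dx [34x^6]
= 34 * 6 * x^(6-1)
= 204x^5
The coefficient is 204

204


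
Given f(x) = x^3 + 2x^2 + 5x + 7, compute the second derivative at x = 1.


First derivative:
f'(x) = 3x^2 + 4x + 5
Second derivative:
f''(x) = 6x + 4
Substitute x = 1:
f''(1) = 6 * 1 + 4
= 6 + 4
= 10

10


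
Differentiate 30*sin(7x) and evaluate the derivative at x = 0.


Apply the chain rule to differentiate 30*sin(7x):
d/dx [30*sin(7x)]
= 30 * cos(7x) * d/dx(7x)
= 30 * 7 * cos(7x)
= 210 * cos(7x)
Evaluate at x = 0:
= 210 * cos(0)
= 210 * 1
= 210

210


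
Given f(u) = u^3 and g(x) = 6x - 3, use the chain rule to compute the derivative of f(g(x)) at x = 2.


Using the chain rule: (f(g(x)))' = f'(g(x)) * g'(x)
First, find g(2):
g(2) = 6 * 2 - 3 = 9
Next, f'(u) = 3u^2
And g'(x) = 6
So f'(g(2)) * g'(2)
= 3 * 9^2 * 6
= 3 * 81 * 6
= 1458

1458


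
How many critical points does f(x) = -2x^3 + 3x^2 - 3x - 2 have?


Find where f'(x) = 0:
f(x) = -2x^3 + 3x^2 - 3x - 2
f'(x) = -6x^2 + 6x - 3
This is a quadratic in x. Use the discriminant to count real roots.
Discriminant = (6)^2 - 4 * (-6) * (-3)
= 36 - 72
= -36
Since discriminant < 0, f'(x) = 0 has no real solutions.
Number of critical points: 0

0


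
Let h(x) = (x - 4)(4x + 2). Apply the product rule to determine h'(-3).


Let u(x) = x - 4 and v(x) = 4x + 2
u'(x) = 1
v'(x) = 4
Product rule: h'(x) = u'(x)*v(x) + u(x)*v'(x)
= 1 * (4x + 2) + (x - 4) * 4
At x = -3:
u(-3) = 1 * (-3) - 4 = -7
v(-3) = 4 * (-3) + 2 = -10
h'(-3) = 1 * (-10) + (-7) * 4
= -10 - 28
= -38

-38


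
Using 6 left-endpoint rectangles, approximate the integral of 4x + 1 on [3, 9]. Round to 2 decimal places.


Left Riemann sum uses left endpoints of each subinterval.
Interval: [3, 9], n = 6
dx = (9 - 3) / 6 = 1
Left endpoints: [3, 4, 5, 6, 7, 8]
f values: [13, 17, 21, 25, 29, 33]
Sum = dx * (sum of f values)
= 1 * 138
= 138 = 138.00

138.00


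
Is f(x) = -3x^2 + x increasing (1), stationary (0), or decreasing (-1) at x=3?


Compute f'(x) to determine behavior:
f'(x) = -6x + 1
f'(3) = -6 * 3 + 1
= -18 + 1
= -17
Since f'(3) < 0, the function is decreasing (-1)

-1


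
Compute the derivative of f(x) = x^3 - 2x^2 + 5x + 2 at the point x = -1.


Differentiate f(x) = x^3 - 2x^2 + 5x + 2 term by term:
f'(x) = 3x^2 - 4x + 5
Substitute x = -1:
f'(-1) = 3 * (-1)^2 - 4 * (-1) + 5
= 3 + 4 + 5
= 12

12


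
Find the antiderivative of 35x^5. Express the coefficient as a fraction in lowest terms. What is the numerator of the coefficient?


Apply the power rule for integration:
integral of ax^n dx = a/(n+1) * x^(n+1) + C
integral of 35x^5 dx
= 35/6 * x^6 + C
The coefficient in lowest terms is 35/6, and its numerator is 35

35


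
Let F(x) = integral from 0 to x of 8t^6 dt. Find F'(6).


By the Fundamental Theorem of Calculus (Part 1):
If F(x) = integral from 0 to x of f(t) dt, then F'(x) = f(x)
Here f(t) = 8t^6
So F'(x) = 8x^6
Evaluate at x = 6:
F'(6) = 8 * 6^6
= 8 * 46656
= 373248

373248


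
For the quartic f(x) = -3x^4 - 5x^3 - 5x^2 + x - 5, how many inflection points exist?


Inflection points occur where f''(x) = 0 and concavity changes.
f(x) = -3x^4 - 5x^3 - 5x^2 + x - 5
f'(x) = -12x^3 - 15x^2 - 10x + 1
f''(x) = -36x^2 - 30x - 10
This is a quadratic in x. Use the discriminant to count real roots.
Discriminant = (-30)^2 - 4 * (-36) * (-10)
= 900 - 1440
= -540
Since discriminant < 0, f''(x) = 0 has no real solutions.
Number of inflection points: 0

0


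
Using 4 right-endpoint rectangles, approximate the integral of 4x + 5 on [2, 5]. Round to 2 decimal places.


Right Riemann sum uses right endpoints of each subinterval.
Interval: [2, 5], n = 4
dx = (5 - 2) / 4 = 3/4
Right endpoints: [11/4, 7/2, 17/4, 5]
f values: [16, 19, 22, 25]
Sum = dx * (sum of f values)
= 3/4 * 82
= 123/2 = 61.50

61.50


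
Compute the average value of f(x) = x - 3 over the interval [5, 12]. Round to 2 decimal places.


Average value = 1/(b-a) * integral from a to b of f(x) dx
First compute the integral of x - 3:
F(x) = (1/2)x^2 - 3x
F(12) = 1/2 * 144 - 3 * 12 = 36
F(5) = 1/2 * 25 - 3 * 5 = -5/2
Integral = 36 - (-5/2) = 77/2
Average = (77/2) / (12 - 5) = (77/2) / 7
= 11/2 = 5.50

5.50


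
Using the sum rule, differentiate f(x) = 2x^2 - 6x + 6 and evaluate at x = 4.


Differentiate term by term using power and sum rules:
f(x) = 2x^2 - 6x + 6
f'(x) = 4x - 6
Substitute x = 4:
f'(4) = 4 * 4 - 6
= 16 - 6
= 10

10


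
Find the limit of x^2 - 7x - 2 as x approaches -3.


Since polynomials are continuous, we use direct substitution.
lim(x->-3) of x^2 - 7x - 2
= 1 * (-3)^2 - 7 * (-3) - 2
= 9 + 21 - 2
= 28

28


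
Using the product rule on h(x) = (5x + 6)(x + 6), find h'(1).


Let u(x) = 5x + 6 and v(x) = x + 6
u'(x) = 5
v'(x) = 1
Product rule: h'(x) = u'(x)*v(x) + u(x)*v'(x)
= 5 * (x + 6) + (5x + 6) * 1
At x = 1:
u(1) = 5 * 1 + 6 = 11
v(1) = 1 * 1 + 6 = 7
h'(1) = 5 * 7 + 11 * 1
= 35 + 11
= 46

46


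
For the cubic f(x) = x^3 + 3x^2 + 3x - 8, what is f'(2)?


Differentiate f(x) = x^3 + 3x^2 + 3x - 8 term by term:
f'(x) = 3x^2 + 6x + 3
Substitute x = 2:
f'(2) = 3 * 2^2 + 6 * 2 + 3
= 12 + 12 + 3
= 27

27


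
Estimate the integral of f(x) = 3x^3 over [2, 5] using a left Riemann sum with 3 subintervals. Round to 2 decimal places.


Left Riemann sum uses left endpoints of each subinterval.
Interval: [2, 5], n = 3
dx = (5 - 2) / 3 = 1
Left endpoints: [2, 3, 4]
f values: [24, 81, 192]
Sum = dx * (sum of f values)
= 1 * 297
= 297 = 297.00

297.00


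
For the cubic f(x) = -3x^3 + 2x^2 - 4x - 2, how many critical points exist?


Find where f'(x) = 0:
f(x) = -3x^3 + 2x^2 - 4x - 2
f'(x) = -9x^2 + 4x - 4
This is a quadratic in x. Use the discriminant to count real roots.
Discriminant = (4)^2 - 4 * (-9) * (-4)
= 16 - 144
= -128
Since discriminant < 0, f'(x) = 0 has no real solutions.
Number of critical points: 0

0


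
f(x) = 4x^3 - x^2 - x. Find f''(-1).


First derivative:
f'(x) = 12x^2 - 2x - 1
Second derivative:
f''(x) = 24x - 2
Substitute x = -1:
f''(-1) = 24 * (-1) - 2
= -24 - 2
= -26

-26


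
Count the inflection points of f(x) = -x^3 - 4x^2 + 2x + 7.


Inflection points occur where f''(x) = 0 and concavity changes.
f(x) = -x^3 - 4x^2 + 2x + 7
f'(x) = -3x^2 - 8x + 2
f''(x) = -6x - 8
Set f''(x) = 0:
-6x - 8 = 0
x = 8 / (-6) = -4/3
Since f''(x) is linear (degree 1), it changes sign at this point.
Therefore there is exactly 1 inflection point.

1


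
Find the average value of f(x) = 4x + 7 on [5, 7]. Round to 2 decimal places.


Average value = 1/(b-a) * integral from a to b of f(x) dx
First compute the integral of 4x + 7:
F(x) = 2x^2 + 7x
F(7) = 2 * 49 + 7 * 7 = 147
F(5) = 2 * 25 + 7 * 5 = 85
Integral = 147 - 85 = 62
Average = 62 / (7 - 5) = 62 / 2
= 31 = 31.00

31.00


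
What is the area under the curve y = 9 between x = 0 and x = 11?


The area under a constant function y = 9 is a rectangle.
Width = 11 - 0 = 11
Height = 9
Area = width * height
= 11 * 9
= 99

99


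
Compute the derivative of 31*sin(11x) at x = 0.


Apply the chain rule to differentiate 31*sin(11x):
d/dx [31*sin(11x)]
= 31 * cos(11x) * d/dx(11x)
= 31 * 11 * cos(11x)
= 341 * cos(11x)
Evaluate at x = 0:
= 341 * cos(0)
= 341 * 1
= 341

341


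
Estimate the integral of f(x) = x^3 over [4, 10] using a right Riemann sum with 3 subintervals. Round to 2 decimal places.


Right Riemann sum uses right endpoints of each subinterval.
Interval: [4, 10], n = 3
dx = (10 - 4) / 3 = 2
Right endpoints: [6, 8, 10]
f values: [216, 512, 1000]
Sum = dx * (sum of f values)
= 2 * 1728
= 3456 = 3456.00

3456.00


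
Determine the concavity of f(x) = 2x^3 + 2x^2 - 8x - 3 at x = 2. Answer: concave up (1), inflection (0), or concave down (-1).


Concavity is determined by the sign of f''(x).
f(x) = 2x^3 + 2x^2 - 8x - 3
f'(x) = 6x^2 + 4x - 8
f''(x) = 12x + 4
f''(2) = 12 * 2 + 4
= 24 + 4
= 28
Since f''(2) > 0, the function is concave up (1)

1


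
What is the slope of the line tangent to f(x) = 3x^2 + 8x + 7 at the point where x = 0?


The slope of the tangent line equals f'(x) at the point.
f(x) = 3x^2 + 8x + 7
f'(x) = 6x + 8
At x = 0:
f'(0) = 6 * 0 + 8
= 0 + 8
= 8

8


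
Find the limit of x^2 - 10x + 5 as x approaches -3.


Since polynomials are continuous, we use direct substitution.
lim(x->-3) of x^2 - 10x + 5
= 1 * (-3)^2 - 10 * (-3) + 5
= 9 + 30 + 5
= 44

44


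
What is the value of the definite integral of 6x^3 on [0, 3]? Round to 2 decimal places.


Find the antiderivative of 6x^3:
F(x) = 6/4 * x^4
Apply the Fundamental Theorem of Calculus:
F(3) - F(0)
= 6/4 * 3^4 - 6/4 * 0^4
= 6/4 * (81 - 0)
= 6/4 * 81
= 243/2 = 121.50

121.50


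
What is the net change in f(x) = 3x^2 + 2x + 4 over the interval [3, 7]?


Net change = f(b) - f(a)
f(x) = 3x^2 + 2x + 4
Compute f(7):
f(7) = 3 * 7^2 + 2 * 7 + 4
= 147 + 14 + 4
= 165
Compute f(3):
f(3) = 3 * 3^2 + 2 * 3 + 4
= 27 + 6 + 4
= 37
Net change = 165 - 37 = 128

128


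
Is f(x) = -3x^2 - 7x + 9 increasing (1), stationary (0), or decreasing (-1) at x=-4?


Compute f'(x) to determine behavior:
f'(x) = -6x - 7
f'(-4) = -6 * (-4) - 7
= 24 - 7
= 17
Since f'(-4) > 0, the function is increasing (1)

1


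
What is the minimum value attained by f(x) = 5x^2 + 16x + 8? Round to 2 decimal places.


For a quadratic f(x) = ax^2 + bx + c with a > 0, the minimum is at the vertex.
Vertex x-coordinate: x = -b/(2a)
x = -(16) / (2 * 5)
x = -16/10 = -8/5
Substitute back to find the minimum value:
f(-8/5) = 5 * (-8/5)^2 + 16 * (-8/5) + 8
= 64/5 - 128/5 + 8
= -24/5 = -4.80

-4.80
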